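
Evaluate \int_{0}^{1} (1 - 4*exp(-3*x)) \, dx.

(4 - exp(3))*exp(-3)/3

An antiderivative is F(x) = x + 4*exp(-3*x)/3.
Then F(1) - F(0) = (4*exp(-3)/3 + 1) - (4/3) = (4 - exp(3))*exp(-3)/3.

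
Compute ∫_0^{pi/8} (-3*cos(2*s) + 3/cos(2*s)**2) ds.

3/2 - 3*sqrt(2)/4

An antiderivative is F(s) = -3*sin(2*s)/2 + 3*tan(2*s)/2.
Then F(pi/8) - F(0) = (3/2 - 3*sqrt(2)/4) - (0) = 3/2 - 3*sqrt(2)/4.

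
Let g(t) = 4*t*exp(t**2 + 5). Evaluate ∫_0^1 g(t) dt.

Let u = t**2 + 5, so du = 2*t dt. When t = 0, u = 5; when t = 1, u = 6.
The integral becomes 2·∫ exp(u) du from 5 to 6, with antiderivative 2*exp(u).
Back in t: F(t) = 2*exp(t**2 + 5).
Then F(1) - F(0) = (2*exp(6)) - (2*exp(5)) = -2*(1 - exp(1))*exp(5).

-2*(1 - exp(1))*exp(5)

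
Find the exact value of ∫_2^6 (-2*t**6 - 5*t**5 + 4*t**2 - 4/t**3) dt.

-7465180/63

By the power rule, an antiderivative is F(t) = -2*t**7/7 - 5*t**6/6 + 4*t**3/3 + 2/t**2.
Then F(6) - F(2) = (-14940281/126) - (-3307/42) = -7465180/63.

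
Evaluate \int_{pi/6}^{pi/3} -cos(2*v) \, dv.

0

An antiderivative is F(v) = -sin(2*v)/2.
Then F(pi/3) - F(pi/6) = (-sqrt(3)/4) - (-sqrt(3)/4) = 0.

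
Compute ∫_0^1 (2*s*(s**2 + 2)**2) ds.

Let u = s**2 + 2, so du = 2*s ds. When s = 0, u = 2; when s = 1, u = 3.
The integral becomes ∫ u**2 du from 2 to 3, with antiderivative u**3/3.
Back in s: F(s) = (s**2 + 2)**3/3.
Then F(1) - F(0) = (9) - (8/3) = 19/3.

19/3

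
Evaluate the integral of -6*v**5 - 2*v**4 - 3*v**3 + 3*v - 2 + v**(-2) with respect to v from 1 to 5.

-86564/5

By the power rule, an antiderivative is F(v) = -v**6 - 2*v**5/5 - 3*v**4/4 + 3*v**2/2 - 2*v - 1/v.
Then F(5) - F(1) = (-346329/20) - (-73/20) = -86564/5.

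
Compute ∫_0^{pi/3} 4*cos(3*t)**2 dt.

2*pi/3

Use the identity cos^2(3*t) = (1 + cos(6*t))/2.
An antiderivative is F(t) = 2*t + sin(6*t)/3.
Then F(pi/3) - F(0) = (2*pi/3) - (0) = 2*pi/3.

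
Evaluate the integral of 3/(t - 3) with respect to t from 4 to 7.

An antiderivative is F(t) = 3*log(t - 3).
Then F(7) - F(4) = (log(64)) - (0) = log(64).

log(64)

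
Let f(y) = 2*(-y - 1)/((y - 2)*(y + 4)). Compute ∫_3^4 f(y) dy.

log(7/16)

Factor the denominator: y**2 + 2*y - 8 = (y + 4)(y - 2).
Partial fractions: 2*(-y - 1)/((y - 2)*(y + 4)) = -1/(y + 4) - 1/(y - 2).
An antiderivative is F(y) = -log(y - 2) - log(y + 4).
Then F(4) - F(3) = (-log(16)) - (-log(7)) = log(7/16).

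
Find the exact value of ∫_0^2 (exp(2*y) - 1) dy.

-5/2 + exp(4)/2

An antiderivative is F(y) = exp(2*y)/2 - y.
Then F(2) - F(0) = (-2 + exp(4)/2) - (1/2) = -5/2 + exp(4)/2.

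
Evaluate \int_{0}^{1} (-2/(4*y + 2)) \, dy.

-log(6)/2 + log(2)/2

An antiderivative is F(y) = -log(4*y + 2)/2.
Then F(1) - F(0) = (-log(6)/2) - (-log(2)/2) = -log(6)/2 + log(2)/2.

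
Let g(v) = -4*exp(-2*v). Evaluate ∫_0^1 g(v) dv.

-2 + 2*exp(-2)

An antiderivative is F(v) = 2*exp(-2*v).
Then F(1) - F(0) = (2*exp(-2)) - (2) = -2 + 2*exp(-2).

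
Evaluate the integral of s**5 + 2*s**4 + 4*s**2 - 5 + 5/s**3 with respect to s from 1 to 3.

By the power rule, an antiderivative is F(s) = s**6/6 + 2*s**5/5 + 4*s**3/3 - 5*s - 5/(2*s**2).
Then F(3) - F(1) = (10774/45) - (-28/5) = 11026/45.

11026/45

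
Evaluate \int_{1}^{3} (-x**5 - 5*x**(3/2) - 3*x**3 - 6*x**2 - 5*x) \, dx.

-754/3 - 18*sqrt(3)

By the power rule, an antiderivative is F(x) = -x**6/6 - 2*x**(5/2) - 3*x**4/4 - 2*x**3 - 5*x**2/2.
Then F(3) - F(1) = (-1035/4 - 18*sqrt(3)) - (-89/12) = -754/3 - 18*sqrt(3).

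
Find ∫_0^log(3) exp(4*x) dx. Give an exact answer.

20

Let u = exp(x), so du = exp(x) dx. When x = 0, u = 1; when x = log(3), u = 3.
The integral becomes ∫ u**3 du from 1 to 3, with antiderivative u**4/4.
Back in x: F(x) = exp(4*x)/4.
Then F(log(3)) - F(0) = (81/4) - (1/4) = 20.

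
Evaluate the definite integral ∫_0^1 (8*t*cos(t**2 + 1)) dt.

Let u = t**2 + 1, so du = 2*t dt. When t = 0, u = 1; when t = 1, u = 2.
The integral becomes 4·∫ cos(u) du from 1 to 2, with antiderivative 4*sin(u).
Back in t: F(t) = 4*sin(t**2 + 1).
Then F(1) - F(0) = (4*sin(2)) - (4*sin(1)) = -4*sin(1) + 4*sin(2).

-4*sin(1) + 4*sin(2)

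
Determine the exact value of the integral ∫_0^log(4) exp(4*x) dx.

Let u = exp(x), so du = exp(x) dx. When x = 0, u = 1; when x = log(4), u = 4.
The integral becomes ∫ u**3 du from 1 to 4, with antiderivative u**4/4.
Back in x: F(x) = exp(4*x)/4.
Then F(log(4)) - F(0) = (64) - (1/4) = 255/4.

255/4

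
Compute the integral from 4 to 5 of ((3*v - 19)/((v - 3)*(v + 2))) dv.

-5*log(3) - 7*log(2) + 5*log(7)

Factor the denominator: v**2 - v - 6 = (v + 2)(v - 3).
Partial fractions: (3*v - 19)/((v - 3)*(v + 2)) = 5/(v + 2) - 2/(v - 3).
An antiderivative is F(v) = -2*log(v - 3) + 5*log(v + 2).
Then F(5) - F(4) = (-2*log(2) + 5*log(7)) - (5*log(2) + 5*log(3)) = -5*log(3) - 7*log(2) + 5*log(7).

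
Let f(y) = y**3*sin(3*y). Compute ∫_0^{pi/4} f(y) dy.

Integrate by parts 3 times (u = y^3, dv = sin(3*y) dy).
An antiderivative is F(y) = -y**3*cos(3*y)/3 + y**2*sin(3*y)/3 + 2*y*cos(3*y)/9 - 2*sin(3*y)/27.
Then F(pi/4) - F(0) = (sqrt(2)*(-96*pi - 128 + 9*pi**3 + 36*pi**2)/3456) - (0) = sqrt(2)*(-96*pi - 128 + 9*pi**3 + 36*pi**2)/3456.

sqrt(2)*(-96*pi - 128 + 9*pi**3 + 36*pi**2)/3456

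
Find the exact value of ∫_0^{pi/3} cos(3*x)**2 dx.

pi/6

Use the identity cos^2(3*x) = (1 + cos(6*x))/2.
An antiderivative is F(x) = x/2 + sin(6*x)/12.
Then F(pi/3) - F(0) = (pi/6) - (0) = pi/6.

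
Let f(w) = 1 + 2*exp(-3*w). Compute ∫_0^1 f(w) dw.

5/3 - 2*exp(-3)/3

An antiderivative is F(w) = w - 2*exp(-3*w)/3.
Then F(1) - F(0) = (1 - 2*exp(-3)/3) - (-2/3) = 5/3 - 2*exp(-3)/3.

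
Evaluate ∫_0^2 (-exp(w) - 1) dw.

An antiderivative is F(w) = -w - exp(w).
Then F(2) - F(0) = (-exp(2) - 2) - (-1) = -exp(2) - 1.

-exp(2) - 1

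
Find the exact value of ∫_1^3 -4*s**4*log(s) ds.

Integrate by parts once (u = ln s, dv = -4*s**4 ds).
An antiderivative is F(s) = -4*s**5*(5*log(s) - 1)/25.
Then F(3) - F(1) = (972/25 - 972*log(3)/5) - (4/25) = 968/25 - 972*log(3)/5.

968/25 - 972*log(3)/5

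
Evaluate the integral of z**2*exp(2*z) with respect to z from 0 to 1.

Integrate by parts twice (u = z^2, dv = exp(2*z) dz).
An antiderivative is F(z) = (2*z**2 - 2*z + 1)*exp(2*z)/4.
Then F(1) - F(0) = (exp(2)/4) - (1/4) = -1/4 + exp(2)/4.

-1/4 + exp(2)/4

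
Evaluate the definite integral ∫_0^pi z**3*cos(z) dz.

12 - 3*pi**2

Integrate by parts 3 times (u = z^3, dv = cos(z) dz).
An antiderivative is F(z) = z**3*sin(z) + 3*z**2*cos(z) - 6*z*sin(z) - 6*cos(z).
Then F(pi) - F(0) = (6 - 3*pi**2) - (-6) = 12 - 3*pi**2.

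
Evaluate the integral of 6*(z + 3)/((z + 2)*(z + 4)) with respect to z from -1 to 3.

Factor the denominator: z**2 + 6*z + 8 = (z + 4)(z + 2).
Partial fractions: 6*(z + 3)/((z + 2)*(z + 4)) = 3/(z + 4) + 3/(z + 2).
An antiderivative is F(z) = 3*log(z + 2) + 3*log(z + 4).
Then F(3) - F(-1) = (3*log(5) + 3*log(7)) - (log(27)) = -3*log(3) + 3*log(5) + 3*log(7).

-3*log(3) + 3*log(5) + 3*log(7)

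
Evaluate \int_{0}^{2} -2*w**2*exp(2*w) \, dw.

Integrate by parts twice (u = w^2, dv = -2*exp(2*w) dw).
An antiderivative is F(w) = (-2*w**2 + 2*w - 1)*exp(2*w)/2.
Then F(2) - F(0) = (-5*exp(4)/2) - (-1/2) = 1/2 - 5*exp(4)/2.

1/2 - 5*exp(4)/2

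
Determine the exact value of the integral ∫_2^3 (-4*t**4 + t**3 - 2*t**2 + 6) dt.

-9553/60

By the power rule, an antiderivative is F(t) = -4*t**5/5 + t**4/4 - 2*t**3/3 + 6*t.
Then F(3) - F(2) = (-3483/20) - (-224/15) = -9553/60.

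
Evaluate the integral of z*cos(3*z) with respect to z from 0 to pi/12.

-1/9 + sqrt(2)*pi/72 + sqrt(2)/18

Integrate by parts once (u = z, dv = cos(3*z) dz).
An antiderivative is F(z) = z*sin(3*z)/3 + cos(3*z)/9.
Then F(pi/12) - F(0) = (sqrt(2)*(pi + 4)/72) - (1/9) = -1/9 + sqrt(2)*pi/72 + sqrt(2)/18.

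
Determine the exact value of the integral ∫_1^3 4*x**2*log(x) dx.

-104/9 + 36*log(3)

Integrate by parts once (u = ln x, dv = 4*x**2 dx).
An antiderivative is F(x) = 4*x**3*(3*log(x) - 1)/9.
Then F(3) - F(1) = (-12 + 36*log(3)) - (-4/9) = -104/9 + 36*log(3).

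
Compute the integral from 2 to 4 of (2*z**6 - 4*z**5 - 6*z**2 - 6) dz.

12828/7

By the power rule, an antiderivative is F(z) = 2*z**7/7 - 2*z**6/3 - 2*z**3 - 6*z.
Then F(4) - F(2) = (37768/21) - (-716/21) = 12828/7.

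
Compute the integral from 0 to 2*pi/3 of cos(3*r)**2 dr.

pi/3

Use the identity cos^2(3*r) = (1 + cos(6*r))/2.
An antiderivative is F(r) = r/2 + sin(6*r)/12.
Then F(2*pi/3) - F(0) = (pi/3) - (0) = pi/3.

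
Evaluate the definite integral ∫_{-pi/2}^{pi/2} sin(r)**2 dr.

Use the identity sin^2(r) = (1 - cos(2*r))/2.
An antiderivative is F(r) = r/2 - sin(2*r)/4.
Then F(pi/2) - F(-pi/2) = (pi/4) - (-pi/4) = pi/2.

pi/2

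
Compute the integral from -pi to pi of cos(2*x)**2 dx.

pi

Use the identity cos^2(2*x) = (1 + cos(4*x))/2.
An antiderivative is F(x) = x/2 + sin(4*x)/8.
Then F(pi) - F(-pi) = (pi/2) - (-pi/2) = pi.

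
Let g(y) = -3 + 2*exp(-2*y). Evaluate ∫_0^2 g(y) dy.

An antiderivative is F(y) = -3*y - exp(-2*y).
Then F(2) - F(0) = (-6 - exp(-4)) - (-1) = -5 - exp(-4).

-5 - exp(-4)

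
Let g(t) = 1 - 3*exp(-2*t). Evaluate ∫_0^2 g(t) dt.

(3 + exp(4))*exp(-4)/2

An antiderivative is F(t) = t + 3*exp(-2*t)/2.
Then F(2) - F(0) = (3*exp(-4)/2 + 2) - (3/2) = (3 + exp(4))*exp(-4)/2.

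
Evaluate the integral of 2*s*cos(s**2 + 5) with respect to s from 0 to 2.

Let u = s**2 + 5, so du = 2*s ds. When s = 0, u = 5; when s = 2, u = 9.
The integral becomes ∫ cos(u) du from 5 to 9, with antiderivative sin(u).
Back in s: F(s) = sin(s**2 + 5).
Then F(2) - F(0) = (sin(9)) - (sin(5)) = sin(9) - sin(5).

sin(9) - sin(5)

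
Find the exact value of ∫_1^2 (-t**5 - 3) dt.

-27/2

By the power rule, an antiderivative is F(t) = -t**6/6 - 3*t.
Then F(2) - F(1) = (-50/3) - (-19/6) = -27/2.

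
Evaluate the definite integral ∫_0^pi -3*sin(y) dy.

An antiderivative is F(y) = 3*cos(y).
Then F(pi) - F(0) = (-3) - (3) = -6.

-6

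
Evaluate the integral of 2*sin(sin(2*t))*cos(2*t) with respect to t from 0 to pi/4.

1 - cos(1)

Let u = sin(2*t), so du = 2*cos(2*t) dt. When t = 0, u = 0; when t = pi/4, u = 1.
The integral becomes ∫ sin(u) du from 0 to 1, with antiderivative -cos(u).
Back in t: F(t) = -cos(sin(2*t)).
Then F(pi/4) - F(0) = (-cos(1)) - (-1) = 1 - cos(1).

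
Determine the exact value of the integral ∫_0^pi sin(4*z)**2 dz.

pi/2

Use the identity sin^2(4*z) = (1 - cos(8*z))/2.
An antiderivative is F(z) = z/2 - sin(8*z)/16.
Then F(pi) - F(0) = (pi/2) - (0) = pi/2.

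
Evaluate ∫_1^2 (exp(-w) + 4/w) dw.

-exp(-2) + exp(-1) + 4*log(2)

An antiderivative is F(w) = 4*log(w) - exp(-w).
Then F(2) - F(1) = (-exp(-2) + 4*log(2)) - (-exp(-1)) = -exp(-2) + exp(-1) + 4*log(2).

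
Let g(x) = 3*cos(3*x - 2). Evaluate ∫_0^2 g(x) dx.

Let u = 3*x - 2, so du = 3 dx. When x = 0, u = -2; when x = 2, u = 4.
The integral becomes ∫ cos(u) du from -2 to 4, with antiderivative sin(u).
Back in x: F(x) = sin(3*x - 2).
Then F(2) - F(0) = (sin(4)) - (-sin(2)) = sin(4) + sin(2).

sin(4) + sin(2)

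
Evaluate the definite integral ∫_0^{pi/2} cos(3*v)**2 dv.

pi/4

Use the identity cos^2(3*v) = (1 + cos(6*v))/2.
An antiderivative is F(v) = v/2 + sin(6*v)/12.
Then F(pi/2) - F(0) = (pi/4) - (0) = pi/4.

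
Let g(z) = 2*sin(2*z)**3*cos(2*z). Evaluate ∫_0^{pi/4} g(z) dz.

Let u = sin(2*z), so du = 2*cos(2*z) dz. When z = 0, u = 0; when z = pi/4, u = 1.
The integral becomes ∫ u**3 du from 0 to 1, with antiderivative u**4/4.
Back in z: F(z) = sin(2*z)**4/4.
Then F(pi/4) - F(0) = (1/4) - (0) = 1/4.

1/4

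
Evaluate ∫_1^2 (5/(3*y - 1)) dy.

-5*log(2)/3 + 5*log(5)/3

An antiderivative is F(y) = 5*log(3*y - 1)/3.
Then F(2) - F(1) = (5*log(5)/3) - (5*log(2)/3) = -5*log(2)/3 + 5*log(5)/3.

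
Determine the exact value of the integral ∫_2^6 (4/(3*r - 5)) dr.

An antiderivative is F(r) = 4*log(3*r - 5)/3.
Then F(6) - F(2) = (4*log(13)/3) - (0) = 4*log(13)/3.

4*log(13)/3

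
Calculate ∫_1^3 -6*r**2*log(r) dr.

Integrate by parts once (u = ln r, dv = -6*r**2 dr).
An antiderivative is F(r) = -2*r**3*(3*log(r) - 1)/3.
Then F(3) - F(1) = (18 - 54*log(3)) - (2/3) = 52/3 - 54*log(3).

52/3 - 54*log(3)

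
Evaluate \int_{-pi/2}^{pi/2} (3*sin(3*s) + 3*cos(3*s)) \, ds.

-2

An antiderivative is F(s) = sin(3*s) - cos(3*s).
Then F(pi/2) - F(-pi/2) = (-1) - (1) = -2.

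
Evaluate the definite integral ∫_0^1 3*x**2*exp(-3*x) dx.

Integrate by parts twice (u = x^2, dv = 3*exp(-3*x) dx).
An antiderivative is F(x) = (-9*x**2 - 6*x - 2)*exp(-3*x)/9.
Then F(1) - F(0) = (-17*exp(-3)/9) - (-2/9) = 2/9 - 17*exp(-3)/9.

2/9 - 17*exp(-3)/9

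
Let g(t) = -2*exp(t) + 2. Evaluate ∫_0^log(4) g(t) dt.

An antiderivative is F(t) = 2*t - 2*exp(t).
Then F(log(4)) - F(0) = (-8 + 4*log(2)) - (-2) = -6 + log(16).

-6 + log(16)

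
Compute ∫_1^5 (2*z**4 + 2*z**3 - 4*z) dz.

By the power rule, an antiderivative is F(z) = 2*z**5/5 + z**4/2 - 2*z**2.
Then F(5) - F(1) = (3025/2) - (-11/10) = 7568/5.

7568/5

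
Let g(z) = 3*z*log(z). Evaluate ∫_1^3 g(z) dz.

Integrate by parts once (u = ln z, dv = 3*z dz).
An antiderivative is F(z) = 3*z**2*(2*log(z) - 1)/4.
Then F(3) - F(1) = (-27/4 + 27*log(3)/2) - (-3/4) = -6 + 27*log(3)/2.

-6 + 27*log(3)/2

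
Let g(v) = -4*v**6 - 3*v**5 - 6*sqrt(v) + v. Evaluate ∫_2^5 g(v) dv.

-366378/7 - 20*sqrt(5) + 8*sqrt(2)

By the power rule, an antiderivative is F(v) = -4*v**7/7 - v**6/2 - 4*v**(3/2) + v**2/2.
Then F(5) - F(2) = (-367100/7 - 20*sqrt(5)) - (-722/7 - 8*sqrt(2)) = -366378/7 - 20*sqrt(5) + 8*sqrt(2).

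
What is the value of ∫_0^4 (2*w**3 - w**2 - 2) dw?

By the power rule, an antiderivative is F(w) = w**4/2 - w**3/3 - 2*w.
Then F(4) - F(0) = (296/3) - (0) = 296/3.

296/3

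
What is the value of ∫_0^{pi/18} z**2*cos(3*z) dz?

Integrate by parts twice (u = z^2, dv = cos(3*z) dz).
An antiderivative is F(z) = z**2*sin(3*z)/3 + 2*z*cos(3*z)/9 - 2*sin(3*z)/27.
Then F(pi/18) - F(0) = (-1/27 + pi**2/1944 + sqrt(3)*pi/162) - (0) = -1/27 + pi**2/1944 + sqrt(3)*pi/162.

-1/27 + pi**2/1944 + sqrt(3)*pi/162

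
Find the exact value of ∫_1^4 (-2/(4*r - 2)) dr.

-log(14)/2 + log(2)/2

An antiderivative is F(r) = -log(4*r - 2)/2.
Then F(4) - F(1) = (-log(14)/2) - (-log(2)/2) = -log(14)/2 + log(2)/2.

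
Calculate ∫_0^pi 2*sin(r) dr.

4

An antiderivative is F(r) = -2*cos(r).
Then F(pi) - F(0) = (2) - (-2) = 4.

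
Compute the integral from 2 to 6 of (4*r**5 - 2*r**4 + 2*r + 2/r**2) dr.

139982/5

By the power rule, an antiderivative is F(r) = 2*r**6/3 - 2*r**5/5 + r**2 - 2/r.
Then F(6) - F(2) = (420439/15) - (493/15) = 139982/5.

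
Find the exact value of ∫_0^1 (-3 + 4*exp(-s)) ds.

An antiderivative is F(s) = -3*s - 4*exp(-s).
Then F(1) - F(0) = (-3 - 4*exp(-1)) - (-4) = 1 - 4*exp(-1).

1 - 4*exp(-1)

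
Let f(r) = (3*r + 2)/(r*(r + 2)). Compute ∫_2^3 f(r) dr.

log(75/32)

Factor the denominator: r**2 + 2*r = (r + 2)r.
Partial fractions: (3*r + 2)/(r*(r + 2)) = 2/(r + 2) + 1/r.
An antiderivative is F(r) = log(r) + 2*log(r + 2).
Then F(3) - F(2) = (log(75)) - (log(32)) = log(75/32).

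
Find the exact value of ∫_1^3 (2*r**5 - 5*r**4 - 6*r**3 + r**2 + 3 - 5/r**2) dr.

-108

By the power rule, an antiderivative is F(r) = r**6/3 - r**5 - 3*r**4/2 + r**3/3 + 3*r + 5/r.
Then F(3) - F(1) = (-611/6) - (37/6) = -108.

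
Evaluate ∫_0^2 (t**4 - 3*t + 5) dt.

By the power rule, an antiderivative is F(t) = t**5/5 - 3*t**2/2 + 5*t.
Then F(2) - F(0) = (52/5) - (0) = 52/5.

52/5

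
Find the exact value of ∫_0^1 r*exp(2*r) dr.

Integrate by parts once (u = r, dv = exp(2*r) dr).
An antiderivative is F(r) = (2*r - 1)*exp(2*r)/4.
Then F(1) - F(0) = (exp(2)/4) - (-1/4) = 1/4 + exp(2)/4.

1/4 + exp(2)/4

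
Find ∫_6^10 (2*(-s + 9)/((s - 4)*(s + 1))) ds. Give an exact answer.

Factor the denominator: s**2 - 3*s - 4 = (s + 1)(s - 4).
Partial fractions: 2*(-s + 9)/((s - 4)*(s + 1)) = -4/(s + 1) + 2/(s - 4).
An antiderivative is F(s) = 2*log(s - 4) - 4*log(s + 1).
Then F(10) - F(6) = (-4*log(11) + 2*log(2) + 2*log(3)) - (-4*log(7) + 2*log(2)) = -4*log(11) + 2*log(3) + 4*log(7).

-4*log(11) + 2*log(3) + 4*log(7)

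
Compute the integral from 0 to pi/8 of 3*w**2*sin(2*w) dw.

-3/4 - 3*sqrt(2)*pi**2/256 + 3*sqrt(2)*pi/32 + 3*sqrt(2)/8

Integrate by parts twice (u = w^2, dv = 3*sin(2*w) dw).
An antiderivative is F(w) = -3*w**2*cos(2*w)/2 + 3*w*sin(2*w)/2 + 3*cos(2*w)/4.
Then F(pi/8) - F(0) = (3*sqrt(2)*(-pi**2 + 8*pi + 32)/256) - (3/4) = -3/4 - 3*sqrt(2)*pi**2/256 + 3*sqrt(2)*pi/32 + 3*sqrt(2)/8.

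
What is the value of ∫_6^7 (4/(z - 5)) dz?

An antiderivative is F(z) = 4*log(z - 5).
Then F(7) - F(6) = (log(16)) - (0) = log(16).

log(16)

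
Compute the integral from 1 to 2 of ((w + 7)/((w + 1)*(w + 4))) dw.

Factor the denominator: w**2 + 5*w + 4 = (w + 4)(w + 1).
Partial fractions: (w + 7)/((w + 1)*(w + 4)) = -1/(w + 4) + 2/(w + 1).
An antiderivative is F(w) = 2*log(w + 1) - log(w + 4).
Then F(2) - F(1) = (log(3/2)) - (log(4/5)) = log(15/8).

log(15/8)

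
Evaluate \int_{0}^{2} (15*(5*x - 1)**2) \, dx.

730

Let u = 5*x - 1, so du = 5 dx. When x = 0, u = -1; when x = 2, u = 9.
The integral becomes 3·∫ u**2 du from -1 to 9, with antiderivative u**3.
Back in x: F(x) = (5*x - 1)**3.
Then F(2) - F(0) = (729) - (-1) = 730.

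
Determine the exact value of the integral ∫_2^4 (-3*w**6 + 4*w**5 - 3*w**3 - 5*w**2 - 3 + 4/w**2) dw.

-95701/21

By the power rule, an antiderivative is F(w) = -3*w**7/7 + 2*w**6/3 - 3*w**4/4 - 5*w**3/3 - 3*w - 4/w.
Then F(4) - F(2) = (-32219/7) - (-956/21) = -95701/21.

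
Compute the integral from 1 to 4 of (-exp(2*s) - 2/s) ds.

-exp(8)/2 - log(16) + exp(2)/2

An antiderivative is F(s) = -exp(2*s)/2 - 2*log(s).
Then F(4) - F(1) = (-exp(8)/2 - log(16)) - (-exp(2)/2) = -exp(8)/2 - log(16) + exp(2)/2.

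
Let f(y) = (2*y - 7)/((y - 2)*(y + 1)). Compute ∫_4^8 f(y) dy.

-3*log(5) + 5*log(3)

Factor the denominator: y**2 - y - 2 = (y + 1)(y - 2).
Partial fractions: (2*y - 7)/((y - 2)*(y + 1)) = 3/(y + 1) - 1/(y - 2).
An antiderivative is F(y) = -log(y - 2) + 3*log(y + 1).
Then F(8) - F(4) = (-log(2) + 5*log(3)) - (-log(2) + 3*log(5)) = -3*log(5) + 5*log(3).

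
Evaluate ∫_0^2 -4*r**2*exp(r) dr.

8 - 8*exp(2)

Integrate by parts twice (u = r^2, dv = -4*exp(r) dr).
An antiderivative is F(r) = (-4*r**2 + 8*r - 8)*exp(r).
Then F(2) - F(0) = (-8*exp(2)) - (-8) = 8 - 8*exp(2).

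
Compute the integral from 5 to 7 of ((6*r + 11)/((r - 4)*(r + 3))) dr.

-2*log(2) + log(5) + 5*log(3)

Factor the denominator: r**2 - r - 12 = (r + 3)(r - 4).
Partial fractions: (6*r + 11)/((r - 4)*(r + 3)) = 1/(r + 3) + 5/(r - 4).
An antiderivative is F(r) = 5*log(r - 4) + log(r + 3).
Then F(7) - F(5) = (log(2) + log(5) + 5*log(3)) - (log(8)) = -2*log(2) + log(5) + 5*log(3).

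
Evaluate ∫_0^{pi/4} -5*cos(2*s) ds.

-5/2

An antiderivative is F(s) = -5*sin(2*s)/2.
Then F(pi/4) - F(0) = (-5/2) - (0) = -5/2.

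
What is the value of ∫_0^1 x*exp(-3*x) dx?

(-4 + exp(3))*exp(-3)/9

Integrate by parts once (u = x, dv = exp(-3*x) dx).
An antiderivative is F(x) = (-3*x - 1)*exp(-3*x)/9.
Then F(1) - F(0) = (-4*exp(-3)/9) - (-1/9) = (-4 + exp(3))*exp(-3)/9.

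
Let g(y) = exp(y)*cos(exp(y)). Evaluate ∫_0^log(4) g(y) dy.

-sin(1) + sin(4)

Let u = exp(y), so du = exp(y) dy. When y = 0, u = 1; when y = log(4), u = 4.
The integral becomes ∫ cos(u) du from 1 to 4, with antiderivative sin(u).
Back in y: F(y) = sin(exp(y)).
Then F(log(4)) - F(0) = (sin(4)) - (sin(1)) = -sin(1) + sin(4).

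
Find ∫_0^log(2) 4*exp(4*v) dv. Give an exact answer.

Let u = exp(v), so du = exp(v) dv. When v = 0, u = 1; when v = log(2), u = 2.
The integral becomes 4·∫ u**3 du from 1 to 2, with antiderivative u**4.
Back in v: F(v) = exp(4*v).
Then F(log(2)) - F(0) = (16) - (1) = 15.

15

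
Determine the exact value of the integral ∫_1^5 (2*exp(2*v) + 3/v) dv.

-exp(2) + 3*log(5) + exp(10)

An antiderivative is F(v) = exp(2*v) + 3*log(v).
Then F(5) - F(1) = (3*log(5) + exp(10)) - (exp(2)) = -exp(2) + 3*log(5) + exp(10).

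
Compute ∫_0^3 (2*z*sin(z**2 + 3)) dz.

Let u = z**2 + 3, so du = 2*z dz. When z = 0, u = 3; when z = 3, u = 12.
The integral becomes ∫ sin(u) du from 3 to 12, with antiderivative -cos(u).
Back in z: F(z) = -cos(z**2 + 3).
Then F(3) - F(0) = (-cos(12)) - (-cos(3)) = cos(3) - cos(12).

cos(3) - cos(12)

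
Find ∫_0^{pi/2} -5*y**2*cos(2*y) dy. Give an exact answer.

Integrate by parts twice (u = y^2, dv = -5*cos(2*y) dy).
An antiderivative is F(y) = -5*y**2*sin(2*y)/2 - 5*y*cos(2*y)/2 + 5*sin(2*y)/4.
Then F(pi/2) - F(0) = (5*pi/4) - (0) = 5*pi/4.

5*pi/4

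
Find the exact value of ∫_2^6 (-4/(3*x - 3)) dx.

An antiderivative is F(x) = -4*log(3*x - 3)/3.
Then F(6) - F(2) = (-4*log(15)/3) - (-4*log(3)/3) = -4*log(5)/3.

-4*log(5)/3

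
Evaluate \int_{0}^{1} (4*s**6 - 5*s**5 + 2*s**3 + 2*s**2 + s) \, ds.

59/42

By the power rule, an antiderivative is F(s) = 4*s**7/7 - 5*s**6/6 + s**4/2 + 2*s**3/3 + s**2/2.
Then F(1) - F(0) = (59/42) - (0) = 59/42.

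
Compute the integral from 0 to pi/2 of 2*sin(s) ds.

An antiderivative is F(s) = -2*cos(s).
Then F(pi/2) - F(0) = (0) - (-2) = 2.

2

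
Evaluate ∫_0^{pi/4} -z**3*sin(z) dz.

sqrt(2)*(-96*pi - 12*pi**2 + pi**3 + 384)/128

Integrate by parts 3 times (u = z^3, dv = -sin(z) dz).
An antiderivative is F(z) = z**3*cos(z) - 3*z**2*sin(z) - 6*z*cos(z) + 6*sin(z).
Then F(pi/4) - F(0) = (sqrt(2)*(-96*pi - 12*pi**2 + pi**3 + 384)/128) - (0) = sqrt(2)*(-96*pi - 12*pi**2 + pi**3 + 384)/128.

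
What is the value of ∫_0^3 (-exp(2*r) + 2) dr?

13/2 - exp(6)/2

An antiderivative is F(r) = -exp(2*r)/2 + 2*r.
Then F(3) - F(0) = (6 - exp(6)/2) - (-1/2) = 13/2 - exp(6)/2.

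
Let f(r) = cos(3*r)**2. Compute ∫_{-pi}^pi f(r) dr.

Use the identity cos^2(3*r) = (1 + cos(6*r))/2.
An antiderivative is F(r) = r/2 + sin(6*r)/12.
Then F(pi) - F(-pi) = (pi/2) - (-pi/2) = pi.

pi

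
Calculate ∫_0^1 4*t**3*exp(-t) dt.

24 - 64*exp(-1)

Integrate by parts 3 times (u = t^3, dv = 4*exp(-t) dt).
An antiderivative is F(t) = (-4*t**3 - 12*t**2 - 24*t - 24)*exp(-t).
Then F(1) - F(0) = (-64*exp(-1)) - (-24) = 24 - 64*exp(-1).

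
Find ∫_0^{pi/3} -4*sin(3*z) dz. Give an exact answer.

An antiderivative is F(z) = 4*cos(3*z)/3.
Then F(pi/3) - F(0) = (-4/3) - (4/3) = -8/3.

-8/3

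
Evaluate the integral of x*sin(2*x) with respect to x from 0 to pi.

-pi/2

Integrate by parts once (u = x, dv = sin(2*x) dx).
An antiderivative is F(x) = -x*cos(2*x)/2 + sin(2*x)/4.
Then F(pi) - F(0) = (-pi/2) - (0) = -pi/2.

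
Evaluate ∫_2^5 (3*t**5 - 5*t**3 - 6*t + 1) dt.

27837/4

By the power rule, an antiderivative is F(t) = t**6/2 - 5*t**4/4 - 3*t**2 + t.
Then F(5) - F(2) = (27845/4) - (2) = 27837/4.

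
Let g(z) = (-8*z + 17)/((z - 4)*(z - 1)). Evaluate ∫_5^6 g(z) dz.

-3*log(5) + log(2)

Factor the denominator: z**2 - 5*z + 4 = (z - 1)(z - 4).
Partial fractions: (-8*z + 17)/((z - 4)*(z - 1)) = -3/(z - 1) - 5/(z - 4).
An antiderivative is F(z) = -5*log(z - 4) - 3*log(z - 1).
Then F(6) - F(5) = (-3*log(5) - 5*log(2)) - (-log(64)) = -3*log(5) + log(2).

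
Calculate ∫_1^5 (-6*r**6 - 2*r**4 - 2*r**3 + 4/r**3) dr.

By the power rule, an antiderivative is F(r) = -6*r**7/7 - 2*r**5/5 - r**4/2 - 2/r**2.
Then F(5) - F(1) = (-23984403/350) - (-263/70) = -11991544/175.

-11991544/175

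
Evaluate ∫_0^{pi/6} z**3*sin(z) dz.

Integrate by parts 3 times (u = z^3, dv = sin(z) dz).
An antiderivative is F(z) = -z**3*cos(z) + 3*z**2*sin(z) + 6*z*cos(z) - 6*sin(z).
Then F(pi/6) - F(0) = (-3 - sqrt(3)*pi**3/432 + pi**2/24 + sqrt(3)*pi/2) - (0) = -3 - sqrt(3)*pi**3/432 + pi**2/24 + sqrt(3)*pi/2.

-3 - sqrt(3)*pi**3/432 + pi**2/24 + sqrt(3)*pi/2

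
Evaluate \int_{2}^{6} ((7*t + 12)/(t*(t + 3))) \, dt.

Factor the denominator: t**2 + 3*t = (t + 3)t.
Partial fractions: (7*t + 12)/(t*(t + 3)) = 3/(t + 3) + 4/t.
An antiderivative is F(t) = 4*log(t) + 3*log(t + 3).
Then F(6) - F(2) = (4*log(2) + 10*log(3)) - (4*log(2) + 3*log(5)) = -3*log(5) + 10*log(3).

-3*log(5) + 10*log(3)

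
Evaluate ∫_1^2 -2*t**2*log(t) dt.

14/9 - 16*log(2)/3

Integrate by parts once (u = ln t, dv = -2*t**2 dt).
An antiderivative is F(t) = -2*t**3*(3*log(t) - 1)/9.
Then F(2) - F(1) = (16/9 - 16*log(2)/3) - (2/9) = 14/9 - 16*log(2)/3.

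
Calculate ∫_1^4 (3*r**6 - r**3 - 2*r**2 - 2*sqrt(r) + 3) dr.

580877/84

By the power rule, an antiderivative is F(r) = 3*r**7/7 - r**4/4 - 4*r**(3/2)/3 - 2*r**3/3 + 3*r.
Then F(4) - F(1) = (145244/21) - (33/28) = 580877/84.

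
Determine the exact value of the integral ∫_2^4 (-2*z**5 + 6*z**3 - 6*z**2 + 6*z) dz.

By the power rule, an antiderivative is F(z) = -z**6/3 + 3*z**4/2 - 2*z**3 + 3*z**2.
Then F(4) - F(2) = (-3184/3) - (-4/3) = -1060.

-1060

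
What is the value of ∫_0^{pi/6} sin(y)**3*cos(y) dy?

1/64

Let u = sin(y), so du = cos(y) dy. When y = 0, u = 0; when y = pi/6, u = 1/2.
The integral becomes ∫ u**3 du from 0 to 1/2, with antiderivative u**4/4.
Back in y: F(y) = sin(y)**4/4.
Then F(pi/6) - F(0) = (1/64) - (0) = 1/64.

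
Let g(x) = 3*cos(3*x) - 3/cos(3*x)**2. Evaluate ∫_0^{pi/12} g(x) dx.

-1 + sqrt(2)/2

An antiderivative is F(x) = sin(3*x) - tan(3*x).
Then F(pi/12) - F(0) = (-1 + sqrt(2)/2) - (0) = -1 + sqrt(2)/2.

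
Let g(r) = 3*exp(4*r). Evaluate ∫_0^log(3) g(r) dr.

60

Let u = exp(r), so du = exp(r) dr. When r = 0, u = 1; when r = log(3), u = 3.
The integral becomes 3·∫ u**3 du from 1 to 3, with antiderivative 3*u**4/4.
Back in r: F(r) = 3*exp(4*r)/4.
Then F(log(3)) - F(0) = (243/4) - (3/4) = 60.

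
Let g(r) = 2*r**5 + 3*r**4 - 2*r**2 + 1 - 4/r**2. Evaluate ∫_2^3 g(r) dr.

By the power rule, an antiderivative is F(r) = r**6/3 + 3*r**5/5 - 2*r**3/3 + r + 4/r.
Then F(3) - F(2) = (5627/15) - (196/5) = 5039/15.

5039/15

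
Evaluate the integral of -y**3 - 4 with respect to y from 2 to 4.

By the power rule, an antiderivative is F(y) = -y**4/4 - 4*y.
Then F(4) - F(2) = (-80) - (-12) = -68.

-68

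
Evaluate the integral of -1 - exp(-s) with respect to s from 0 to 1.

An antiderivative is F(s) = -s + exp(-s).
Then F(1) - F(0) = (-1 + exp(-1)) - (1) = -2 + exp(-1).

-2 + exp(-1)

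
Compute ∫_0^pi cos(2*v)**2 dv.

pi/2

Use the identity cos^2(2*v) = (1 + cos(4*v))/2.
An antiderivative is F(v) = v/2 + sin(4*v)/8.
Then F(pi) - F(0) = (pi/2) - (0) = pi/2.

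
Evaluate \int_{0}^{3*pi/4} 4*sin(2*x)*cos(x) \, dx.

Use the identity sin(2*x)cos(x) = [sin(3*x) + sin(x)]/2.
An antiderivative is F(x) = -2*cos(x) - 2*cos(3*x)/3.
Then F(3*pi/4) - F(0) = (2*sqrt(2)/3) - (-8/3) = 2*sqrt(2)/3 + 8/3.

2*sqrt(2)/3 + 8/3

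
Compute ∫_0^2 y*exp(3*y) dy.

Integrate by parts once (u = y, dv = exp(3*y) dy).
An antiderivative is F(y) = (3*y - 1)*exp(3*y)/9.
Then F(2) - F(0) = (5*exp(6)/9) - (-1/9) = 1/9 + 5*exp(6)/9.

1/9 + 5*exp(6)/9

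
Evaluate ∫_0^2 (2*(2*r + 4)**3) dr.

960

Let u = 2*r + 4, so du = 2 dr. When r = 0, u = 4; when r = 2, u = 8.
The integral becomes ∫ u**3 du from 4 to 8, with antiderivative u**4/4.
Back in r: F(r) = (2*r + 4)**4/4.
Then F(2) - F(0) = (1024) - (64) = 960.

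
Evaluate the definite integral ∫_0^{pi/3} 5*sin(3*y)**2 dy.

5*pi/6

Use the identity sin^2(3*y) = (1 - cos(6*y))/2.
An antiderivative is F(y) = 5*y/2 - 5*sin(6*y)/12.
Then F(pi/3) - F(0) = (5*pi/6) - (0) = 5*pi/6.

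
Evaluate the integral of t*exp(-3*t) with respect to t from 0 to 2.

(-7 + exp(6))*exp(-6)/9

Integrate by parts once (u = t, dv = exp(-3*t) dt).
An antiderivative is F(t) = (-3*t - 1)*exp(-3*t)/9.
Then F(2) - F(0) = (-7*exp(-6)/9) - (-1/9) = (-7 + exp(6))*exp(-6)/9.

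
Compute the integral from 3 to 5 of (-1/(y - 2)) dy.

-log(3)

An antiderivative is F(y) = -log(y - 2).
Then F(5) - F(3) = (-log(3)) - (0) = -log(3).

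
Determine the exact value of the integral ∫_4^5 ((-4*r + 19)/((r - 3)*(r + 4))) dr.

Factor the denominator: r**2 + r - 12 = (r + 4)(r - 3).
Partial fractions: (-4*r + 19)/((r - 3)*(r + 4)) = -5/(r + 4) + 1/(r - 3).
An antiderivative is F(r) = log(r - 3) - 5*log(r + 4).
Then F(5) - F(4) = (-10*log(3) + log(2)) - (-15*log(2)) = -10*log(3) + 16*log(2).

-10*log(3) + 16*log(2)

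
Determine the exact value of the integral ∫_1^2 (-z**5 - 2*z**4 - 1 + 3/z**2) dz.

-112/5

By the power rule, an antiderivative is F(z) = -z**6/6 - 2*z**5/5 - z - 3/z.
Then F(2) - F(1) = (-809/30) - (-137/30) = -112/5.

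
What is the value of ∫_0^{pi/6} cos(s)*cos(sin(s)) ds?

Let u = sin(s), so du = cos(s) ds. When s = 0, u = 0; when s = pi/6, u = 1/2.
The integral becomes ∫ cos(u) du from 0 to 1/2, with antiderivative sin(u).
Back in s: F(s) = sin(sin(s)).
Then F(pi/6) - F(0) = (sin(1/2)) - (0) = sin(1/2).

sin(1/2)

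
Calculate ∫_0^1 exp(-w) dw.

1 - exp(-1)

An antiderivative is F(w) = -exp(-w).
Then F(1) - F(0) = (-exp(-1)) - (-1) = 1 - exp(-1).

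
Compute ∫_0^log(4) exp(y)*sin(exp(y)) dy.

Let u = exp(y), so du = exp(y) dy. When y = 0, u = 1; when y = log(4), u = 4.
The integral becomes ∫ sin(u) du from 1 to 4, with antiderivative -cos(u).
Back in y: F(y) = -cos(exp(y)).
Then F(log(4)) - F(0) = (-cos(4)) - (-cos(1)) = cos(1) - cos(4).

cos(1) - cos(4)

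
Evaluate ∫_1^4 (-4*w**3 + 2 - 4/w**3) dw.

-2007/8

By the power rule, an antiderivative is F(w) = -w**4 + 2*w + 2/w**2.
Then F(4) - F(1) = (-1983/8) - (3) = -2007/8.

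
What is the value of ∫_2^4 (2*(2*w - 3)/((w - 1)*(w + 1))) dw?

-6*log(3) + 5*log(5)

Factor the denominator: w**2 - 1 = (w + 1)(w - 1).
Partial fractions: 2*(2*w - 3)/((w - 1)*(w + 1)) = 5/(w + 1) - 1/(w - 1).
An antiderivative is F(w) = -log(w - 1) + 5*log(w + 1).
Then F(4) - F(2) = (-log(3) + 5*log(5)) - (5*log(3)) = -6*log(3) + 5*log(5).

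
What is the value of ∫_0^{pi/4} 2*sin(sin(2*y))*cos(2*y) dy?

1 - cos(1)

Let u = sin(2*y), so du = 2*cos(2*y) dy. When y = 0, u = 0; when y = pi/4, u = 1.
The integral becomes ∫ sin(u) du from 0 to 1, with antiderivative -cos(u).
Back in y: F(y) = -cos(sin(2*y)).
Then F(pi/4) - F(0) = (-cos(1)) - (-1) = 1 - cos(1).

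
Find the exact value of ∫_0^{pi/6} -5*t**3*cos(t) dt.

Integrate by parts 3 times (u = t^3, dv = -5*cos(t) dt).
An antiderivative is F(t) = -5*t**3*sin(t) - 15*t**2*cos(t) + 30*t*sin(t) + 30*cos(t).
Then F(pi/6) - F(0) = (-5*sqrt(3)*pi**2/24 - 5*pi**3/432 + 5*pi/2 + 15*sqrt(3)) - (30) = -30 - 5*sqrt(3)*pi**2/24 - 5*pi**3/432 + 5*pi/2 + 15*sqrt(3).

-30 - 5*sqrt(3)*pi**2/24 - 5*pi**3/432 + 5*pi/2 + 15*sqrt(3)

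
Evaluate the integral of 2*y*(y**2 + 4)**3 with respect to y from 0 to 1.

369/4

Let u = y**2 + 4, so du = 2*y dy. When y = 0, u = 4; when y = 1, u = 5.
The integral becomes ∫ u**3 du from 4 to 5, with antiderivative u**4/4.
Back in y: F(y) = (y**2 + 4)**4/4.
Then F(1) - F(0) = (625/4) - (64) = 369/4.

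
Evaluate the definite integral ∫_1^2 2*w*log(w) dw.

-3/2 + log(16)

Integrate by parts once (u = ln w, dv = 2*w dw).
An antiderivative is F(w) = w**2*(2*log(w) - 1)/2.
Then F(2) - F(1) = (-2 + log(16)) - (-1/2) = -3/2 + log(16).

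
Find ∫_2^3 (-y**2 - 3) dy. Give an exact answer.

-28/3

By the power rule, an antiderivative is F(y) = -y**3/3 - 3*y.
Then F(3) - F(2) = (-18) - (-26/3) = -28/3.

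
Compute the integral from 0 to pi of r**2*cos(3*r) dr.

-2*pi/9

Integrate by parts twice (u = r^2, dv = cos(3*r) dr).
An antiderivative is F(r) = r**2*sin(3*r)/3 + 2*r*cos(3*r)/9 - 2*sin(3*r)/27.
Then F(pi) - F(0) = (-2*pi/9) - (0) = -2*pi/9.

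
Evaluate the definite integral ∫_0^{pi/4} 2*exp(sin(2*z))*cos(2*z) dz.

-1 + E

Let u = sin(2*z), so du = 2*cos(2*z) dz. When z = 0, u = 0; when z = pi/4, u = 1.
The integral becomes ∫ exp(u) du from 0 to 1, with antiderivative exp(u).
Back in z: F(z) = exp(sin(2*z)).
Then F(pi/4) - F(0) = (E) - (1) = -1 + E.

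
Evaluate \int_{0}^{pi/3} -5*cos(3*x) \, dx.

An antiderivative is F(x) = -5*sin(3*x)/3.
Then F(pi/3) - F(0) = (0) - (0) = 0.

0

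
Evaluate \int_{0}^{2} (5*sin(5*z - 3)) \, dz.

cos(3) - cos(7)

Let u = 5*z - 3, so du = 5 dz. When z = 0, u = -3; when z = 2, u = 7.
The integral becomes ∫ sin(u) du from -3 to 7, with antiderivative -cos(u).
Back in z: F(z) = -cos(5*z - 3).
Then F(2) - F(0) = (-cos(7)) - (-cos(3)) = cos(3) - cos(7).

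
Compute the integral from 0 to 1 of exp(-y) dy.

An antiderivative is F(y) = -exp(-y).
Then F(1) - F(0) = (-exp(-1)) - (-1) = 1 - exp(-1).

1 - exp(-1)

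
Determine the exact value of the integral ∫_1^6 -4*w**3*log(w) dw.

Integrate by parts once (u = ln w, dv = -4*w**3 dw).
An antiderivative is F(w) = -w**4*(4*log(w) - 1)/4.
Then F(6) - F(1) = (-1296*log(3) - 1296*log(2) + 324) - (1/4) = -1296*log(3) - 1296*log(2) + 1295/4.

-1296*log(3) - 1296*log(2) + 1295/4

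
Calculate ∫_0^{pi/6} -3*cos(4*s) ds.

-3*sqrt(3)/8

An antiderivative is F(s) = -3*sin(4*s)/4.
Then F(pi/6) - F(0) = (-3*sqrt(3)/8) - (0) = -3*sqrt(3)/8.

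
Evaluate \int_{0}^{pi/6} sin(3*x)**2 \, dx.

Use the identity sin^2(3*x) = (1 - cos(6*x))/2.
An antiderivative is F(x) = x/2 - sin(6*x)/12.
Then F(pi/6) - F(0) = (pi/12) - (0) = pi/12.

pi/12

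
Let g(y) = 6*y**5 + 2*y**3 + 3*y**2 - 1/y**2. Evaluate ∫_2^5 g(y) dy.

79911/5

By the power rule, an antiderivative is F(y) = y**6 + y**4/2 + y**3 + 1/y.
Then F(5) - F(2) = (160627/10) - (161/2) = 79911/5.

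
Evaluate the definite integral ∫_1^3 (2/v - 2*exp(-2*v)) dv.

-exp(-2) + exp(-6) + 2*log(3)

An antiderivative is F(v) = 2*log(v) + exp(-2*v).
Then F(3) - F(1) = (exp(-6) + 2*log(3)) - (exp(-2)) = -exp(-2) + exp(-6) + 2*log(3).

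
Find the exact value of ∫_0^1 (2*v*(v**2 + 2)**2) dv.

19/3

Let u = v**2 + 2, so du = 2*v dv. When v = 0, u = 2; when v = 1, u = 3.
The integral becomes ∫ u**2 du from 2 to 3, with antiderivative u**3/3.
Back in v: F(v) = (v**2 + 2)**3/3.
Then F(1) - F(0) = (9) - (8/3) = 19/3.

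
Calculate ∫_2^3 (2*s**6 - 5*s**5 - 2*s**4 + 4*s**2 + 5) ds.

-4189/210

By the power rule, an antiderivative is F(s) = 2*s**7/7 - 5*s**6/6 - 2*s**5/5 + 4*s**3/3 + 5*s.
Then F(3) - F(2) = (-2019/70) - (-934/105) = -4189/210.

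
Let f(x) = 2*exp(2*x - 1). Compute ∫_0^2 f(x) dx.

-(1 - exp(4))*exp(-1)

Let u = 2*x - 1, so du = 2 dx. When x = 0, u = -1; when x = 2, u = 3.
The integral becomes ∫ exp(u) du from -1 to 3, with antiderivative exp(u).
Back in x: F(x) = exp(2*x - 1).
Then F(2) - F(0) = (exp(3)) - (exp(-1)) = -(1 - exp(4))*exp(-1).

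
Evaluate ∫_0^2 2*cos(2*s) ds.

sin(4)

Let u = 2*s, so du = 2 ds. When s = 0, u = 0; when s = 2, u = 4.
The integral becomes ∫ cos(u) du from 0 to 4, with antiderivative sin(u).
Back in s: F(s) = sin(2*s).
Then F(2) - F(0) = (sin(4)) - (0) = sin(4).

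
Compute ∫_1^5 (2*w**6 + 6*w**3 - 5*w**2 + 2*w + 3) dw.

By the power rule, an antiderivative is F(w) = 2*w**7/7 + 3*w**4/2 - 5*w**3/3 + w**2 + 3*w.
Then F(5) - F(1) = (969805/42) - (173/42) = 484816/21.

484816/21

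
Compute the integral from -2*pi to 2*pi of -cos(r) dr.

An antiderivative is F(r) = -sin(r).
Then F(2*pi) - F(-2*pi) = (0) - (0) = 0.

0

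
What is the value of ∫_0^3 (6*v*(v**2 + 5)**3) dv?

Let u = v**2 + 5, so du = 2*v dv. When v = 0, u = 5; when v = 3, u = 14.
The integral becomes 3·∫ u**3 du from 5 to 14, with antiderivative 3*u**4/4.
Back in v: F(v) = 3*(v**2 + 5)**4/4.
Then F(3) - F(0) = (28812) - (1875/4) = 113373/4.

113373/4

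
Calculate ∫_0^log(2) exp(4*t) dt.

Let u = exp(t), so du = exp(t) dt. When t = 0, u = 1; when t = log(2), u = 2.
The integral becomes ∫ u**3 du from 1 to 2, with antiderivative u**4/4.
Back in t: F(t) = exp(4*t)/4.
Then F(log(2)) - F(0) = (4) - (1/4) = 15/4.

15/4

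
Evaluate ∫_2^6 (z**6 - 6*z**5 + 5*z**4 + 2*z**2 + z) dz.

By the power rule, an antiderivative is F(z) = z**7/7 - z**6 + z**5 + 2*z**3/3 + z**2/2.
Then F(6) - F(2) = (8910/7) - (-134/21) = 26864/21.

26864/21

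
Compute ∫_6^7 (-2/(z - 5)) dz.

-log(4)

An antiderivative is F(z) = -2*log(z - 5).
Then F(7) - F(6) = (-log(4)) - (0) = -log(4).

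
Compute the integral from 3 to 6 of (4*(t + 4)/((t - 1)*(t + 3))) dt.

-4*log(2) - log(3) + 5*log(5)

Factor the denominator: t**2 + 2*t - 3 = (t + 3)(t - 1).
Partial fractions: 4*(t + 4)/((t - 1)*(t + 3)) = -1/(t + 3) + 5/(t - 1).
An antiderivative is F(t) = 5*log(t - 1) - log(t + 3).
Then F(6) - F(3) = (-2*log(3) + 5*log(5)) - (log(16/3)) = -4*log(2) - log(3) + 5*log(5).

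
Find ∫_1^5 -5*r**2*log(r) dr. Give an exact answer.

620/9 - 625*log(5)/3

Integrate by parts once (u = ln r, dv = -5*r**2 dr).
An antiderivative is F(r) = -5*r**3*(3*log(r) - 1)/9.
Then F(5) - F(1) = (625/9 - 625*log(5)/3) - (5/9) = 620/9 - 625*log(5)/3.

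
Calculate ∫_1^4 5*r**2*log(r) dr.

Integrate by parts once (u = ln r, dv = 5*r**2 dr).
An antiderivative is F(r) = 5*r**3*(3*log(r) - 1)/9.
Then F(4) - F(1) = (-320/9 + 640*log(2)/3) - (-5/9) = -35 + 640*log(2)/3.

-35 + 640*log(2)/3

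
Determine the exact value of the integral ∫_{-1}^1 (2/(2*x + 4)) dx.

log(3)

An antiderivative is F(x) = log(2*x + 4).
Then F(1) - F(-1) = (log(6)) - (log(2)) = log(3).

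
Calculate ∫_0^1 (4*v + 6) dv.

8

By the power rule, an antiderivative is F(v) = 2*v**2 + 6*v.
Then F(1) - F(0) = (8) - (0) = 8.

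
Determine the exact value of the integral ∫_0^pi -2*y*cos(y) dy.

4

Integrate by parts once (u = y, dv = -2*cos(y) dy).
An antiderivative is F(y) = -2*y*sin(y) - 2*cos(y).
Then F(pi) - F(0) = (2) - (-2) = 4.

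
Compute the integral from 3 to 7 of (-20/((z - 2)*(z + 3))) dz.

Factor the denominator: z**2 + z - 6 = (z + 3)(z - 2).
Partial fractions: -20/((z - 2)*(z + 3)) = 4/(z + 3) - 4/(z - 2).
An antiderivative is F(z) = -4*log(z - 2) + 4*log(z + 3).
Then F(7) - F(3) = (log(16)) - (4*log(2) + 4*log(3)) = -log(81).

-log(81)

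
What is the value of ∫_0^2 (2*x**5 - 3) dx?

By the power rule, an antiderivative is F(x) = x**6/3 - 3*x.
Then F(2) - F(0) = (46/3) - (0) = 46/3.

46/3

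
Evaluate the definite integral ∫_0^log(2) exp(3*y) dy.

7/3

Let u = exp(y), so du = exp(y) dy. When y = 0, u = 1; when y = log(2), u = 2.
The integral becomes ∫ u**2 du from 1 to 2, with antiderivative u**3/3.
Back in y: F(y) = exp(3*y)/3.
Then F(log(2)) - F(0) = (8/3) - (1/3) = 7/3.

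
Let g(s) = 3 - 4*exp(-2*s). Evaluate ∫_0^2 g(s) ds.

An antiderivative is F(s) = 3*s + 2*exp(-2*s).
Then F(2) - F(0) = (2*exp(-4) + 6) - (2) = 2*exp(-4) + 4.

2*exp(-4) + 4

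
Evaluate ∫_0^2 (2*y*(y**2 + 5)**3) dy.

1484

Let u = y**2 + 5, so du = 2*y dy. When y = 0, u = 5; when y = 2, u = 9.
The integral becomes ∫ u**3 du from 5 to 9, with antiderivative u**4/4.
Back in y: F(y) = (y**2 + 5)**4/4.
Then F(2) - F(0) = (6561/4) - (625/4) = 1484.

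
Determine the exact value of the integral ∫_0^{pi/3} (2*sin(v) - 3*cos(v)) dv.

1 - 3*sqrt(3)/2

An antiderivative is F(v) = -3*sin(v) - 2*cos(v).
Then F(pi/3) - F(0) = (-3*sqrt(3)/2 - 1) - (-2) = 1 - 3*sqrt(3)/2.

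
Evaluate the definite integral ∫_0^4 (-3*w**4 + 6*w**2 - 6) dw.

-2552/5

By the power rule, an antiderivative is F(w) = -3*w**5/5 + 2*w**3 - 6*w.
Then F(4) - F(0) = (-2552/5) - (0) = -2552/5.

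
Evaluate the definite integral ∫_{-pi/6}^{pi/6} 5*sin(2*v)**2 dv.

-5*sqrt(3)/8 + 5*pi/6

Use the identity sin^2(2*v) = (1 - cos(4*v))/2.
An antiderivative is F(v) = 5*v/2 - 5*sin(4*v)/8.
Then F(pi/6) - F(-pi/6) = (-5*sqrt(3)/16 + 5*pi/12) - (-5*pi/12 + 5*sqrt(3)/16) = -5*sqrt(3)/8 + 5*pi/6.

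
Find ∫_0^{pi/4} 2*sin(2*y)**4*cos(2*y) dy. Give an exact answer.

1/5

Let u = sin(2*y), so du = 2*cos(2*y) dy. When y = 0, u = 0; when y = pi/4, u = 1.
The integral becomes ∫ u**4 du from 0 to 1, with antiderivative u**5/5.
Back in y: F(y) = sin(2*y)**5/5.
Then F(pi/4) - F(0) = (1/5) - (0) = 1/5.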